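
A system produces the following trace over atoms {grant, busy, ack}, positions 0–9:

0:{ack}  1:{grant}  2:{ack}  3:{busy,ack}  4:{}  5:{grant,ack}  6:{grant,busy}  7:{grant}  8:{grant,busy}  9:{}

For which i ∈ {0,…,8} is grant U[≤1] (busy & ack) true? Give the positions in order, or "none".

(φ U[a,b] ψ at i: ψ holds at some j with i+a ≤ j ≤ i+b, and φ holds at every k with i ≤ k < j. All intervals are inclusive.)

Evaluate at each i in [0,8]:
  i=0: ✗ (no rhs in [0,1])
  i=1: ✗ (no rhs in [1,2])
  i=2: ✗ (lhs fails at k=2 before rhs at j=3)
  i=3: ✓ (rhs at j=3)
  i=4: ✗ (no rhs in [4,5])
  i=5: ✗ (no rhs in [5,6])
  i=6: ✗ (no rhs in [6,7])
  i=7: ✗ (no rhs in [7,8])
  i=8: ✗ (no rhs in [8,9])

3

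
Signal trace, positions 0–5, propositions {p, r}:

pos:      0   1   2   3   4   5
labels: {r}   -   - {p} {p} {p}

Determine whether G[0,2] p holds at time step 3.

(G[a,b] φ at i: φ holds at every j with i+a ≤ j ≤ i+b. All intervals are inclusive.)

Check p at every j in [3,5]:
  j=3: true
  j=4: true
  j=5: true
All positions satisfy it → formula holds.

True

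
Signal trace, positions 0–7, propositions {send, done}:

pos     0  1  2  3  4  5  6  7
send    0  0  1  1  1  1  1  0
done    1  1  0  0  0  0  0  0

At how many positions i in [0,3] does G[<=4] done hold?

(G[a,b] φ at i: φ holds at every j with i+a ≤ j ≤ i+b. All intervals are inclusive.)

0

Evaluate at each i in [0,3]:
  i=0: ✗ (fails at j=2)
  i=1: ✗ (fails at j=2)
  i=2: ✗ (fails at j=2)
  i=3: ✗ (fails at j=3)
Positions where it holds: {} → 0.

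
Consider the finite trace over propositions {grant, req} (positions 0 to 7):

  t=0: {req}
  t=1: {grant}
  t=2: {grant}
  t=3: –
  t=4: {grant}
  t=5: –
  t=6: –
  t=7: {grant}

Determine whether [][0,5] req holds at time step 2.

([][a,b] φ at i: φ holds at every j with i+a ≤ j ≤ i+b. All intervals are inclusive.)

Check req at every j in [2,7]:
  j=2: false
  j=3: false
  j=4: false
  j=5: false
  j=6: false
  j=7: false
Fails at j=2 → formula fails.

No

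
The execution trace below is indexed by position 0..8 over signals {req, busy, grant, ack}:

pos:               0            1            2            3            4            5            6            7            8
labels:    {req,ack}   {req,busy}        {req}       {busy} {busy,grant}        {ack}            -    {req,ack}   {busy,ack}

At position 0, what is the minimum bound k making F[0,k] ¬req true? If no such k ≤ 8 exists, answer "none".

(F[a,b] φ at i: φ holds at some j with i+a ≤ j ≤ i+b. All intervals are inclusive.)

Scan j = 0,1,… for ¬req:
  j=0: fails
  j=1: fails
  j=2: fails
  j=3: holds
First hit at j=3, so smallest k = 3-0 = 3.

3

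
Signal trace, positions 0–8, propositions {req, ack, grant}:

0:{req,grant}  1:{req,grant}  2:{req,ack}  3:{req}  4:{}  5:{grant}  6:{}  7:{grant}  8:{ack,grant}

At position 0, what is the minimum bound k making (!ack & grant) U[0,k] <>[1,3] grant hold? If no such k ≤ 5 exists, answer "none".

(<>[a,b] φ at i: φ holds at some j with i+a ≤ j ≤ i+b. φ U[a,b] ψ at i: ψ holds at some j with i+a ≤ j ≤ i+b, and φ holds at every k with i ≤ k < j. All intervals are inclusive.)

0

Need earliest j ≥ 0 with <>[1,3] grant, and (!ack & grant) at every k in [0,j-1].
  j=0: rhs holds (empty prefix). k = 0.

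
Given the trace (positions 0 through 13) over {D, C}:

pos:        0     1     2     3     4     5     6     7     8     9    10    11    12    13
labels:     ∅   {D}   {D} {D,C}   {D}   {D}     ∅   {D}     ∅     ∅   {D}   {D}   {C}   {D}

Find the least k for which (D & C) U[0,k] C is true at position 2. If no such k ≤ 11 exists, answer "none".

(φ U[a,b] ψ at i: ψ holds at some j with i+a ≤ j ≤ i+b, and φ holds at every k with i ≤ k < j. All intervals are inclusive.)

Need earliest j ≥ 2 with C, and (D & C) at every k in [2,j-1].
  j=2: rhs fails.
  j=3: rhs holds but lhs fails at k=2.
  j=4: rhs fails.
  j=5: rhs fails.
  j=6: rhs fails.
  j=7: rhs fails.
  j=8: rhs fails.
  j=9: rhs fails.
  j=10: rhs fails.
  j=11: rhs fails.
  j=12: rhs holds but lhs fails at k=2.
  j=13: rhs fails.
No witness within the range → none.

none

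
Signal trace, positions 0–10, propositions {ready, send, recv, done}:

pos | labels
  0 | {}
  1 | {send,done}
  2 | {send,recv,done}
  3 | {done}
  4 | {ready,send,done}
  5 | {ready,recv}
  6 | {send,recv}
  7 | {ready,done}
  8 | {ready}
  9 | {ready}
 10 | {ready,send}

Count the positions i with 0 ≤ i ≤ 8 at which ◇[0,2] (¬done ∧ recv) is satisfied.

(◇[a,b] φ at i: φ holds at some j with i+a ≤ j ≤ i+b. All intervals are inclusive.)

4

Evaluate at each i in [0,8]:
  i=0: ✗ (none in [0,2])
  i=1: ✗ (none in [1,3])
  i=2: ✗ (none in [2,4])
  i=3: ✓ (witness j=5)
  i=4: ✓ (witness j=5)
  i=5: ✓ (witness j=5)
  i=6: ✓ (witness j=6)
  i=7: ✗ (none in [7,9])
  i=8: ✗ (none in [8,10])
Positions where it holds: {3, 4, 5, 6} → 4.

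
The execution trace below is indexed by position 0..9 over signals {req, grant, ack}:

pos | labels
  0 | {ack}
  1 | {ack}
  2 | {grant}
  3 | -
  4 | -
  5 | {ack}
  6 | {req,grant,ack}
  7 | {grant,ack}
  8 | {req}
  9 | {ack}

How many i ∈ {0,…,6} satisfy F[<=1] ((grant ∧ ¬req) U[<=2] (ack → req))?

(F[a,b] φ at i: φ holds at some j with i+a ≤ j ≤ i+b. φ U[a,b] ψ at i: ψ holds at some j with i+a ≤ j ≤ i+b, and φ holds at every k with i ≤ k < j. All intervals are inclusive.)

6

Evaluate at each i in [0,6]:
  i=0: ✗ (none in [0,1])
  i=1: ✓ (witness j=2)
  i=2: ✓ (witness j=2)
  i=3: ✓ (witness j=3)
  i=4: ✓ (witness j=4)
  i=5: ✓ (witness j=6)
  i=6: ✓ (witness j=6)
Positions where it holds: {1, 2, 3, 4, 5, 6} → 6.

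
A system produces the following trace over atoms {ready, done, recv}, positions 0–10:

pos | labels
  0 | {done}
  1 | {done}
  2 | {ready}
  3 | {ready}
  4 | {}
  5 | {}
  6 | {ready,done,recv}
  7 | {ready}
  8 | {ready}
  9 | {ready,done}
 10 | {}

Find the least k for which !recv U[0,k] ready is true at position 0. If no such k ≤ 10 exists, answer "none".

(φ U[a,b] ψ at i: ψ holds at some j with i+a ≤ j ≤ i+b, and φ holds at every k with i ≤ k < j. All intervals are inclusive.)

2

Need earliest j ≥ 0 with ready, and !recv at every k in [0,j-1].
  j=0: rhs fails.
  j=1: rhs fails.
  j=2: rhs holds; lhs holds on [0,1]. k = 2.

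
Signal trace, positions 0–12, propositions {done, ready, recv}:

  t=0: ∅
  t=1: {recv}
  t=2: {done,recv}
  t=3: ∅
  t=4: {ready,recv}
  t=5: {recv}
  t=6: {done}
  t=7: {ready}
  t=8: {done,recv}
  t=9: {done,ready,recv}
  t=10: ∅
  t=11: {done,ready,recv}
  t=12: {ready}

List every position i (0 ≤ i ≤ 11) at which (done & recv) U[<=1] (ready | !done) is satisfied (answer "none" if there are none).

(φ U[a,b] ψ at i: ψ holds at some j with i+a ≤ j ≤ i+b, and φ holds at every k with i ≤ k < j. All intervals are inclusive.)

0, 1, 2, 3, 4, 5, 7, 8, 9, 10, 11

Evaluate at each i in [0,11]:
  i=0: ✓ (rhs at j=0)
  i=1: ✓ (rhs at j=1)
  i=2: ✓ (rhs at j=3; lhs holds on [2,2])
  i=3: ✓ (rhs at j=3)
  i=4: ✓ (rhs at j=4)
  i=5: ✓ (rhs at j=5)
  i=6: ✗ (lhs fails at k=6 before rhs at j=7)
  i=7: ✓ (rhs at j=7)
  i=8: ✓ (rhs at j=9; lhs holds on [8,8])
  i=9: ✓ (rhs at j=9)
  i=10: ✓ (rhs at j=10)
  i=11: ✓ (rhs at j=11)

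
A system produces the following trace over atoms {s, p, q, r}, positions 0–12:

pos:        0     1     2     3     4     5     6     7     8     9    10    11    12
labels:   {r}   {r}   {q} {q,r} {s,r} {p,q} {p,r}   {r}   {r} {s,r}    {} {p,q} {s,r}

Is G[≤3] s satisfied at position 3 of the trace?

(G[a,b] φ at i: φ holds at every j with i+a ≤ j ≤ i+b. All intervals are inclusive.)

False

Check s at every j in [3,6]:
  j=3: false
  j=4: true
  j=5: false
  j=6: false
Fails at j=3 → formula fails.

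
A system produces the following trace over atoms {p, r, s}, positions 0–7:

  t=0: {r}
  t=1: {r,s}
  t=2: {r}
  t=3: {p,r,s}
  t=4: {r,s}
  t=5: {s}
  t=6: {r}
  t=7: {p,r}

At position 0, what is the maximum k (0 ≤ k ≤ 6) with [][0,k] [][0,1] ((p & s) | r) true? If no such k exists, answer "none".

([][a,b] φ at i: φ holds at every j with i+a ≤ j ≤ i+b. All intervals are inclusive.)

[][0,1] ((p & s) | r) must hold from j=0 onward; find where it first fails.
  j=0: holds
  j=1: holds
  j=2: holds
  j=3: holds
  j=4: fails
Holds on [0,3], so largest k = 3.

3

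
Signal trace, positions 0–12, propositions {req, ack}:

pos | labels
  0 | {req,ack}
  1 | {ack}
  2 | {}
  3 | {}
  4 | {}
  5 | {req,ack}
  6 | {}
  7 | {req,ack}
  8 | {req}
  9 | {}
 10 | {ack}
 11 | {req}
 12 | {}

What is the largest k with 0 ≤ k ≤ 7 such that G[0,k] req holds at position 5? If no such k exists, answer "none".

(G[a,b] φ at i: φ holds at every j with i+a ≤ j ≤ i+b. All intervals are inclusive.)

req must hold from j=5 onward; find where it first fails.
  j=5: holds
  j=6: fails
Holds on [5,5], so largest k = 0.

0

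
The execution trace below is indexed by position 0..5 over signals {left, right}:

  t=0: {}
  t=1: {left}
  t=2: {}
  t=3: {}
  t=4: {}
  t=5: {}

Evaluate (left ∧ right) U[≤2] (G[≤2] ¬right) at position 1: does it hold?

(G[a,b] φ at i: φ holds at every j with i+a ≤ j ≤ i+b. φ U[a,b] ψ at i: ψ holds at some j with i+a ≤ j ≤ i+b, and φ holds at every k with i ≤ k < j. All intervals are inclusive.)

Holds

Need some j in [1,3] with G[≤2] ¬right, and (left ∧ right) at every k in [1,j-1].
  j=1: G[≤2] ¬right holds; no prefix to check → satisfied.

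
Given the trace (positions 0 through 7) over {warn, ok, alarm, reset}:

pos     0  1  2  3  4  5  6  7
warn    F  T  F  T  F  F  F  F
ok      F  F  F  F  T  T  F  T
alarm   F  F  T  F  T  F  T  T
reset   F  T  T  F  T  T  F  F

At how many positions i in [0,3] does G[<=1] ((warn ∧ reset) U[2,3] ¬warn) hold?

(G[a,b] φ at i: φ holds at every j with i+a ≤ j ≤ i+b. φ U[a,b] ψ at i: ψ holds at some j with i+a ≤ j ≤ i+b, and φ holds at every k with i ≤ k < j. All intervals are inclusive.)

Evaluate at each i in [0,3]:
  i=0: ✗ (fails at j=0)
  i=1: ✗ (fails at j=1)
  i=2: ✗ (fails at j=2)
  i=3: ✗ (fails at j=3)
Positions where it holds: {} → 0.

0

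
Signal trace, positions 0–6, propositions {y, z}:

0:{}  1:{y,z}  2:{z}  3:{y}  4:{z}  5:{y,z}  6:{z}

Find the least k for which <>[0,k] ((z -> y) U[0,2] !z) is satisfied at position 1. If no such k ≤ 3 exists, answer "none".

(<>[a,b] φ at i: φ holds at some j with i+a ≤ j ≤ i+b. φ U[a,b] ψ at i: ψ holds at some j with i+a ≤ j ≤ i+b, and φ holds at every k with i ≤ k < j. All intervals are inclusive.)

2

Scan j = 1,2,… for ((z -> y) U[0,2] !z):
  j=1: fails
  j=2: fails
  j=3: holds
First hit at j=3, so smallest k = 3-1 = 2.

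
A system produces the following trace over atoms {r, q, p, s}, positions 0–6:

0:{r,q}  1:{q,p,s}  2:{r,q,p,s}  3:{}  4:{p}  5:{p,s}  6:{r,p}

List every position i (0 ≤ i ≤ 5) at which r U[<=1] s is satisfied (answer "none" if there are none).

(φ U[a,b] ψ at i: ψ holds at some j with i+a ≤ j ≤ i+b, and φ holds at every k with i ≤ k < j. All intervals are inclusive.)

0, 1, 2, 5

Evaluate at each i in [0,5]:
  i=0: ✓ (rhs at j=1; lhs holds on [0,0])
  i=1: ✓ (rhs at j=1)
  i=2: ✓ (rhs at j=2)
  i=3: ✗ (no rhs in [3,4])
  i=4: ✗ (lhs fails at k=4 before rhs at j=5)
  i=5: ✓ (rhs at j=5)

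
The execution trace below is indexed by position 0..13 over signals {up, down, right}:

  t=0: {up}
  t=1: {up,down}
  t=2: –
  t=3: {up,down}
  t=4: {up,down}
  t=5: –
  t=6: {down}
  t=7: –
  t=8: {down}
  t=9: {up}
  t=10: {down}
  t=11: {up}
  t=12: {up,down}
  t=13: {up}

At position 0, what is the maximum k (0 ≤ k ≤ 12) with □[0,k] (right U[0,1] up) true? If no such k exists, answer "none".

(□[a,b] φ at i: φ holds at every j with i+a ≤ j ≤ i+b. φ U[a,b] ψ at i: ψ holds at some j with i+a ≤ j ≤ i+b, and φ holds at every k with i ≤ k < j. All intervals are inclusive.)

1

(right U[0,1] up) must hold from j=0 onward; find where it first fails.
  j=0: holds
  j=1: holds
  j=2: fails
Holds on [0,1], so largest k = 1.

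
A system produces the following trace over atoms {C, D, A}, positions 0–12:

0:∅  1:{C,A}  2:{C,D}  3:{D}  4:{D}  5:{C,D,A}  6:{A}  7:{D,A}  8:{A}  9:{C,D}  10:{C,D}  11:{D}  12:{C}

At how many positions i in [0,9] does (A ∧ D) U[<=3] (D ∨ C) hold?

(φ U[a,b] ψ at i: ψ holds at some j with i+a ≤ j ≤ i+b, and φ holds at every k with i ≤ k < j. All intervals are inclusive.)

7

Evaluate at each i in [0,9]:
  i=0: ✗ (lhs fails at k=0 before rhs at j=1)
  i=1: ✓ (rhs at j=1)
  i=2: ✓ (rhs at j=2)
  i=3: ✓ (rhs at j=3)
  i=4: ✓ (rhs at j=4)
  i=5: ✓ (rhs at j=5)
  i=6: ✗ (lhs fails at k=6 before rhs at j=7)
  i=7: ✓ (rhs at j=7)
  i=8: ✗ (lhs fails at k=8 before rhs at j=9)
  i=9: ✓ (rhs at j=9)
Positions where it holds: {1, 2, 3, 4, 5, 7, 9} → 7.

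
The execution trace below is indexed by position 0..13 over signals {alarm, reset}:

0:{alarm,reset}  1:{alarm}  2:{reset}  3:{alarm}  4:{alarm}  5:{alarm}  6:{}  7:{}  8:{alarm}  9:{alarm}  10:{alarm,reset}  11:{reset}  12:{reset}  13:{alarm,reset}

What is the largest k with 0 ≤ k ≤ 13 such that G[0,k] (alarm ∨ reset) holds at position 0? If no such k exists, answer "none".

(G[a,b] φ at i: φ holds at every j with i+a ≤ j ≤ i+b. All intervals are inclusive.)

5

(alarm ∨ reset) must hold from j=0 onward; find where it first fails.
  j=0: holds
  j=1: holds
  j=2: holds
  j=3: holds
  j=4: holds
  j=5: holds
  j=6: fails
Holds on [0,5], so largest k = 5.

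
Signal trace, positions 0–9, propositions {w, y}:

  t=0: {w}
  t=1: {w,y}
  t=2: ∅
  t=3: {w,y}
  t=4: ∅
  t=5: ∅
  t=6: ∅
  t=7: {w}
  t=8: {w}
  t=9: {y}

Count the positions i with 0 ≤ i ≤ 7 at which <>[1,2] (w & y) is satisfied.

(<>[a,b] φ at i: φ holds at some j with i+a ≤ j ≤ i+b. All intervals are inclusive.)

Evaluate at each i in [0,7]:
  i=0: ✓ (witness j=1)
  i=1: ✓ (witness j=3)
  i=2: ✓ (witness j=3)
  i=3: ✗ (none in [4,5])
  i=4: ✗ (none in [5,6])
  i=5: ✗ (none in [6,7])
  i=6: ✗ (none in [7,8])
  i=7: ✗ (none in [8,9])
Positions where it holds: {0, 1, 2} → 3.

3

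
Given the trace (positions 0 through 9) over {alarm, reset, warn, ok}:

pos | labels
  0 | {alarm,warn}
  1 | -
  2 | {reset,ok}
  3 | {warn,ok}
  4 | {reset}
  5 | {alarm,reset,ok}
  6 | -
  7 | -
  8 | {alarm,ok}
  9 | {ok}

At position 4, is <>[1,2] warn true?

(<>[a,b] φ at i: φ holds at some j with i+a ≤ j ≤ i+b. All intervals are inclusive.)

Check warn at each j in [5,6]:
  j=5: false
  j=6: false
No position in the window satisfies it → formula fails.

False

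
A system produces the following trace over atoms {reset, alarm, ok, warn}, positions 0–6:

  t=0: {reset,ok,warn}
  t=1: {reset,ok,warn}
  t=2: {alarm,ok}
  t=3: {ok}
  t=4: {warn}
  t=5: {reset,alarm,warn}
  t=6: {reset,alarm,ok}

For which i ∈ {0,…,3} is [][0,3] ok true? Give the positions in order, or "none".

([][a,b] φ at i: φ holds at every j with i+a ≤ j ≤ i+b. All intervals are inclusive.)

0

Evaluate at each i in [0,3]:
  i=0: ✓ (all of [0,3])
  i=1: ✗ (fails at j=4)
  i=2: ✗ (fails at j=4)
  i=3: ✗ (fails at j=4)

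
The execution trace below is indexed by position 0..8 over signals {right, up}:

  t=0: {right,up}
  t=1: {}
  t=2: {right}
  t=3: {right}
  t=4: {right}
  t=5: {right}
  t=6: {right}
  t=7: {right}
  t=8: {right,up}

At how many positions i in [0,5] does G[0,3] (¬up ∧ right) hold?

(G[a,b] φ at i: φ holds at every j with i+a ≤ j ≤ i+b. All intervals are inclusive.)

3

Evaluate at each i in [0,5]:
  i=0: ✗ (fails at j=0)
  i=1: ✗ (fails at j=1)
  i=2: ✓ (all of [2,5])
  i=3: ✓ (all of [3,6])
  i=4: ✓ (all of [4,7])
  i=5: ✗ (fails at j=8)
Positions where it holds: {2, 3, 4} → 3.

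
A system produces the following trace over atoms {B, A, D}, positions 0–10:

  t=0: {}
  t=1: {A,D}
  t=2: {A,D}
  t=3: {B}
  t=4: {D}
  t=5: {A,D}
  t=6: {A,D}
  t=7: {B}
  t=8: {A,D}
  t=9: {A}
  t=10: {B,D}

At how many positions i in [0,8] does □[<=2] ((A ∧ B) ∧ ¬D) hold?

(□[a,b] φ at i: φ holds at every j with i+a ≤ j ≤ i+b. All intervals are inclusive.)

Evaluate at each i in [0,8]:
  i=0: ✗ (fails at j=0)
  i=1: ✗ (fails at j=1)
  i=2: ✗ (fails at j=2)
  i=3: ✗ (fails at j=3)
  i=4: ✗ (fails at j=4)
  i=5: ✗ (fails at j=5)
  i=6: ✗ (fails at j=6)
  i=7: ✗ (fails at j=7)
  i=8: ✗ (fails at j=8)
Positions where it holds: {} → 0.

0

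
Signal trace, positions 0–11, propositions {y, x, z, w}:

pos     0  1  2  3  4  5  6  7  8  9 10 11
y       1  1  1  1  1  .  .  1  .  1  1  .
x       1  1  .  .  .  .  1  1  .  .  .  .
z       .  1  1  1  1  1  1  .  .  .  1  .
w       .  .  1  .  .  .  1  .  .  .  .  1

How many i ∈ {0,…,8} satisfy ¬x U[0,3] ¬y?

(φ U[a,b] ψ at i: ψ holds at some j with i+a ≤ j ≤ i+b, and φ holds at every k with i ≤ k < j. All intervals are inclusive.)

6

Evaluate at each i in [0,8]:
  i=0: ✗ (no rhs in [0,3])
  i=1: ✗ (no rhs in [1,4])
  i=2: ✓ (rhs at j=5; lhs holds on [2,4])
  i=3: ✓ (rhs at j=5; lhs holds on [3,4])
  i=4: ✓ (rhs at j=5; lhs holds on [4,4])
  i=5: ✓ (rhs at j=5)
  i=6: ✓ (rhs at j=6)
  i=7: ✗ (lhs fails at k=7 before rhs at j=8)
  i=8: ✓ (rhs at j=8)
Positions where it holds: {2, 3, 4, 5, 6, 8} → 6.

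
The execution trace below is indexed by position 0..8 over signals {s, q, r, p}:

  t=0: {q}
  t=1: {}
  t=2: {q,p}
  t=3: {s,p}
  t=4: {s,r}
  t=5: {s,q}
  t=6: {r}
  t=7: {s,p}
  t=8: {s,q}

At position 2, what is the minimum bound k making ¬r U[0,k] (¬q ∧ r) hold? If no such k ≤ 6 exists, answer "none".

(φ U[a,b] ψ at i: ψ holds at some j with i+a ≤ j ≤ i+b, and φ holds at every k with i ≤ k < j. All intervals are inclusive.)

Need earliest j ≥ 2 with (¬q ∧ r), and ¬r at every k in [2,j-1].
  j=2: rhs fails.
  j=3: rhs fails.
  j=4: rhs holds; lhs holds on [2,3]. k = 2.

2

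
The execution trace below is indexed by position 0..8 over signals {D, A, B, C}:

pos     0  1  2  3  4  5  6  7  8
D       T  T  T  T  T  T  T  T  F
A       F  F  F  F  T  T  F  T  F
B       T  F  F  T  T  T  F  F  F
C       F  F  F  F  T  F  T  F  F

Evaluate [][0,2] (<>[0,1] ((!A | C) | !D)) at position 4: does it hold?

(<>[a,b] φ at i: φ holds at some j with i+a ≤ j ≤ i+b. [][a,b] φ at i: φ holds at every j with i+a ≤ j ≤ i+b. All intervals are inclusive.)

Check <>[0,1] ((!A | C) | !D) at every j in [4,6]:
  j=4: holds (witness at 4)
  j=5: holds (witness at 6)
  j=6: holds (witness at 6)
All positions satisfy it → formula holds.

Holds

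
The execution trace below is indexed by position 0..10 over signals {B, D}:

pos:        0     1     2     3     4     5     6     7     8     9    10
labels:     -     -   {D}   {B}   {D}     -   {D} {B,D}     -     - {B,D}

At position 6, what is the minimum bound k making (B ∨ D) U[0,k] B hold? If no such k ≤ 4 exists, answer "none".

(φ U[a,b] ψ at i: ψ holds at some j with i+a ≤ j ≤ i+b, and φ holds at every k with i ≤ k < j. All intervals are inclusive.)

1

Need earliest j ≥ 6 with B, and (B ∨ D) at every k in [6,j-1].
  j=6: rhs fails.
  j=7: rhs holds; lhs holds on [6,6]. k = 1.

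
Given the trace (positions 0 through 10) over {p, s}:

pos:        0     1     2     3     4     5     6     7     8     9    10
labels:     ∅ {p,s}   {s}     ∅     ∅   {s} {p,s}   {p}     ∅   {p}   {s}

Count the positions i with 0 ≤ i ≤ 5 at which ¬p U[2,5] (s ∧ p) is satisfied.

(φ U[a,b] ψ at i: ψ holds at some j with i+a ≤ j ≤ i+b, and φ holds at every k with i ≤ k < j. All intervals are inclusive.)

Evaluate at each i in [0,5]:
  i=0: ✗ (no rhs in [2,5])
  i=1: ✗ (lhs fails at k=1 before rhs at j=6)
  i=2: ✓ (rhs at j=6; lhs holds on [2,5])
  i=3: ✓ (rhs at j=6; lhs holds on [3,5])
  i=4: ✓ (rhs at j=6; lhs holds on [4,5])
  i=5: ✗ (no rhs in [7,10])
Positions where it holds: {2, 3, 4} → 3.

3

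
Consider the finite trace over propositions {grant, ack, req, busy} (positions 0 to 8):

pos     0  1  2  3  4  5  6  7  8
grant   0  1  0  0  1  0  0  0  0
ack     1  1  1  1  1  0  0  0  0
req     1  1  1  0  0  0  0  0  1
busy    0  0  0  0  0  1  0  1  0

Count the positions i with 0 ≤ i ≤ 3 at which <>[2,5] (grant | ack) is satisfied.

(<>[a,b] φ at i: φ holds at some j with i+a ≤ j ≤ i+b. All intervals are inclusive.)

Evaluate at each i in [0,3]:
  i=0: ✓ (witness j=2)
  i=1: ✓ (witness j=3)
  i=2: ✓ (witness j=4)
  i=3: ✗ (none in [5,8])
Positions where it holds: {0, 1, 2} → 3.

3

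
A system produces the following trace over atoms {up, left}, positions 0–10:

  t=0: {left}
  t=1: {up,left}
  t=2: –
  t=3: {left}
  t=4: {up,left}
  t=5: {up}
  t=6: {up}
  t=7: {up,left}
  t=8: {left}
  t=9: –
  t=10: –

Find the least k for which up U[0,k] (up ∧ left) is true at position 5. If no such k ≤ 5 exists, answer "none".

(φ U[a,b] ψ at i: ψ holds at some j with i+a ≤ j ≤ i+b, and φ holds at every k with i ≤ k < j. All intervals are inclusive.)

2

Need earliest j ≥ 5 with (up ∧ left), and up at every k in [5,j-1].
  j=5: rhs fails.
  j=6: rhs fails.
  j=7: rhs holds; lhs holds on [5,6]. k = 2.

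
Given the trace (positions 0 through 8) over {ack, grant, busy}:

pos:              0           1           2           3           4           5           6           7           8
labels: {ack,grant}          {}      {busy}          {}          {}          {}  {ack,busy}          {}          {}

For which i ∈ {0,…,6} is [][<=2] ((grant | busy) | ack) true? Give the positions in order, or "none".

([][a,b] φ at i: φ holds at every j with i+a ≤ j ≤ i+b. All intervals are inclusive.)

none

Evaluate at each i in [0,6]:
  i=0: ✗ (fails at j=1)
  i=1: ✗ (fails at j=1)
  i=2: ✗ (fails at j=3)
  i=3: ✗ (fails at j=3)
  i=4: ✗ (fails at j=4)
  i=5: ✗ (fails at j=5)
  i=6: ✗ (fails at j=7)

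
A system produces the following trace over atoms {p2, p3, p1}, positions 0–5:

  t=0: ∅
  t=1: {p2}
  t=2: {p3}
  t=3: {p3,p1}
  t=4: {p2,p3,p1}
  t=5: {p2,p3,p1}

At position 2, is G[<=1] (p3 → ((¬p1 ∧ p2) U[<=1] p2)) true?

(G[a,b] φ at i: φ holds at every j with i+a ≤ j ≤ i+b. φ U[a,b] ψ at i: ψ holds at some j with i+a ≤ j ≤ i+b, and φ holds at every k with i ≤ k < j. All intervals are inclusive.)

False

Check (p3 → ((¬p1 ∧ p2) U[<=1] p2)) at every j in [2,3]:
  j=2: antecedent true; consequent fails → ✗
  j=3: antecedent true; consequent fails → ✗
Fails at j=2 → formula fails.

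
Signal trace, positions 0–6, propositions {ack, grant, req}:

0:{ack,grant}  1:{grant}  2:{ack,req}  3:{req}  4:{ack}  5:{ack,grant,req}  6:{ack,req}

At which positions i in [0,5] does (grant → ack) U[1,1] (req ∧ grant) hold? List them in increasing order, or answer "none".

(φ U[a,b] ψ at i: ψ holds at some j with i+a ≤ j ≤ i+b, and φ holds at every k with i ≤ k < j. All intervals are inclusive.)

4

Evaluate at each i in [0,5]:
  i=0: ✗ (no rhs in [1,1])
  i=1: ✗ (no rhs in [2,2])
  i=2: ✗ (no rhs in [3,3])
  i=3: ✗ (no rhs in [4,4])
  i=4: ✓ (rhs at j=5; lhs holds on [4,4])
  i=5: ✗ (no rhs in [6,6])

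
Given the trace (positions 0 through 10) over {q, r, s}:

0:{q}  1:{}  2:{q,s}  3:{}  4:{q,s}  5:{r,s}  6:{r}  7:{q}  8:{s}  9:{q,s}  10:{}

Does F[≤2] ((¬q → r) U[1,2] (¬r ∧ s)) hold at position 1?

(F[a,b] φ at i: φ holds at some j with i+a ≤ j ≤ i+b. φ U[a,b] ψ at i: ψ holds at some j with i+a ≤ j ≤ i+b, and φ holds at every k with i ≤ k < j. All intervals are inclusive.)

Does not hold

Check ((¬q → r) U[1,2] (¬r ∧ s)) at each j in [1,3]:
  j=1: fails
  j=2: fails
  j=3: fails
No position in the window satisfies it → formula fails.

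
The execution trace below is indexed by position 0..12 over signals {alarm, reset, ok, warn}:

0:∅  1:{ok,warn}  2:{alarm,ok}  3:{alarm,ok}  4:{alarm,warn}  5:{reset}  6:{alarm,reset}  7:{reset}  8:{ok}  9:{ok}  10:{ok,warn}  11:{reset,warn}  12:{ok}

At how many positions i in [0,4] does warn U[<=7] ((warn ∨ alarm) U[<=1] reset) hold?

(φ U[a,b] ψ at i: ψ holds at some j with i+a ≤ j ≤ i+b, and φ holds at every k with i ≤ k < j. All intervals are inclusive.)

Evaluate at each i in [0,4]:
  i=0: ✗ (lhs fails at k=0 before rhs at j=4)
  i=1: ✗ (lhs fails at k=2 before rhs at j=4)
  i=2: ✗ (lhs fails at k=2 before rhs at j=4)
  i=3: ✗ (lhs fails at k=3 before rhs at j=4)
  i=4: ✓ (rhs at j=4)
Positions where it holds: {4} → 1.

1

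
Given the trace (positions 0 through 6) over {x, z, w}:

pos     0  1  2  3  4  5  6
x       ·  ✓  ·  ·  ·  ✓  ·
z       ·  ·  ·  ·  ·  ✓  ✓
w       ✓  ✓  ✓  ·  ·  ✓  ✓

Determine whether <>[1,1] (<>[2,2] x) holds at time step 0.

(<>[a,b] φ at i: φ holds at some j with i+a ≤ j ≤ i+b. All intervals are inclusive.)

No

Check <>[2,2] x at each j in [1,1]:
  j=1: fails (none in [3,3])
No position in the window satisfies it → formula fails.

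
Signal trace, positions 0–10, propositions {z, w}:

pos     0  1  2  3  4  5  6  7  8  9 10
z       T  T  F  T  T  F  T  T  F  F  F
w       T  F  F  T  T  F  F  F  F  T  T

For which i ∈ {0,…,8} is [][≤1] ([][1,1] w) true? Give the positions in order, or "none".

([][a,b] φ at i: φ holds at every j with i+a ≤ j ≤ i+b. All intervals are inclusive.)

2, 8

Evaluate at each i in [0,8]:
  i=0: ✗ (fails at j=0)
  i=1: ✗ (fails at j=1)
  i=2: ✓ (all of [2,3])
  i=3: ✗ (fails at j=4)
  i=4: ✗ (fails at j=4)
  i=5: ✗ (fails at j=5)
  i=6: ✗ (fails at j=6)
  i=7: ✗ (fails at j=7)
  i=8: ✓ (all of [8,9])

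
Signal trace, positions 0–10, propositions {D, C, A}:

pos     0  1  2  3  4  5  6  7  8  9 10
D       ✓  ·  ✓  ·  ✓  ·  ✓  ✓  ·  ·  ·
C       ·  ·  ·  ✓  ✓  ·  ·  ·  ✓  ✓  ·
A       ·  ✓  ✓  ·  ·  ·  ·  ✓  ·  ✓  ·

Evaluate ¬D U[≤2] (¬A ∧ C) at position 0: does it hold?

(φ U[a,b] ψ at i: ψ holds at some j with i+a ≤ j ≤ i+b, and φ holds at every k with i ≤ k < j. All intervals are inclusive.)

No

Need some j in [0,2] with (¬A ∧ C), and ¬D at every k in [0,j-1].
  j=0: (¬A ∧ C) false.
  j=1: (¬A ∧ C) false.
  j=2: (¬A ∧ C) false.
No j in the window works → until fails.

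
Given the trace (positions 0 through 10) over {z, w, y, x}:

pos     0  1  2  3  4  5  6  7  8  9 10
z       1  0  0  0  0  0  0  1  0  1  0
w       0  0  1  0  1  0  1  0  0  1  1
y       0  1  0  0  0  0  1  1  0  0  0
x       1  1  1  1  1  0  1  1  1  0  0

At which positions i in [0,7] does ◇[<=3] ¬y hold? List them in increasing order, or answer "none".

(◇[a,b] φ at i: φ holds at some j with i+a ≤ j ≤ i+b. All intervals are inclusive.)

0, 1, 2, 3, 4, 5, 6, 7

Evaluate at each i in [0,7]:
  i=0: ✓ (witness j=0)
  i=1: ✓ (witness j=2)
  i=2: ✓ (witness j=2)
  i=3: ✓ (witness j=3)
  i=4: ✓ (witness j=4)
  i=5: ✓ (witness j=5)
  i=6: ✓ (witness j=8)
  i=7: ✓ (witness j=8)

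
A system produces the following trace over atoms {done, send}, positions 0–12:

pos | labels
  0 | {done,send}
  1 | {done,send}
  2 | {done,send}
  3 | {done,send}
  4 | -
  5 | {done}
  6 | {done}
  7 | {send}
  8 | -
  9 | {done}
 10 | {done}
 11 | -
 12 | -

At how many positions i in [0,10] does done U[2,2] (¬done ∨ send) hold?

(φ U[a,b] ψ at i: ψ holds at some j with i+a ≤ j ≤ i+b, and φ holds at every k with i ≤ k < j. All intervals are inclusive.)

Evaluate at each i in [0,10]:
  i=0: ✓ (rhs at j=2; lhs holds on [0,1])
  i=1: ✓ (rhs at j=3; lhs holds on [1,2])
  i=2: ✓ (rhs at j=4; lhs holds on [2,3])
  i=3: ✗ (no rhs in [5,5])
  i=4: ✗ (no rhs in [6,6])
  i=5: ✓ (rhs at j=7; lhs holds on [5,6])
  i=6: ✗ (lhs fails at k=7 before rhs at j=8)
  i=7: ✗ (no rhs in [9,9])
  i=8: ✗ (no rhs in [10,10])
  i=9: ✓ (rhs at j=11; lhs holds on [9,10])
  i=10: ✗ (lhs fails at k=11 before rhs at j=12)
Positions where it holds: {0, 1, 2, 5, 9} → 5.

5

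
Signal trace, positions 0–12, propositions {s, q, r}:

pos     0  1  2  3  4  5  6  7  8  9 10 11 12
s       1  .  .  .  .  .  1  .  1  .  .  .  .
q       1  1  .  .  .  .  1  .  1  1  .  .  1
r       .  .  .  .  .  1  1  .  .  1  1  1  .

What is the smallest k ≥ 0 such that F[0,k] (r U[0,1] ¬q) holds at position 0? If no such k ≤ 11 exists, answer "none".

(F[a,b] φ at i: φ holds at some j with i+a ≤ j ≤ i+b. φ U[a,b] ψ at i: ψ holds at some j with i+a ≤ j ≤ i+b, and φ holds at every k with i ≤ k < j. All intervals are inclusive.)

Scan j = 0,1,… for (r U[0,1] ¬q):
  j=0: fails
  j=1: fails
  j=2: holds
First hit at j=2, so smallest k = 2-0 = 2.

2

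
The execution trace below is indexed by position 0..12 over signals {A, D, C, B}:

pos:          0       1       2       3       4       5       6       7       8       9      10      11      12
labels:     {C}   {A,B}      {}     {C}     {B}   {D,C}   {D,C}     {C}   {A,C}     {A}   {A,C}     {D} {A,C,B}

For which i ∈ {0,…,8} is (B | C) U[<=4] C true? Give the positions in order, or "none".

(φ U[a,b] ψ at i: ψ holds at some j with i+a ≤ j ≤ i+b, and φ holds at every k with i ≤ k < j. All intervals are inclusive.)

Evaluate at each i in [0,8]:
  i=0: ✓ (rhs at j=0)
  i=1: ✗ (lhs fails at k=2 before rhs at j=3)
  i=2: ✗ (lhs fails at k=2 before rhs at j=3)
  i=3: ✓ (rhs at j=3)
  i=4: ✓ (rhs at j=5; lhs holds on [4,4])
  i=5: ✓ (rhs at j=5)
  i=6: ✓ (rhs at j=6)
  i=7: ✓ (rhs at j=7)
  i=8: ✓ (rhs at j=8)

0, 3, 4, 5, 6, 7, 8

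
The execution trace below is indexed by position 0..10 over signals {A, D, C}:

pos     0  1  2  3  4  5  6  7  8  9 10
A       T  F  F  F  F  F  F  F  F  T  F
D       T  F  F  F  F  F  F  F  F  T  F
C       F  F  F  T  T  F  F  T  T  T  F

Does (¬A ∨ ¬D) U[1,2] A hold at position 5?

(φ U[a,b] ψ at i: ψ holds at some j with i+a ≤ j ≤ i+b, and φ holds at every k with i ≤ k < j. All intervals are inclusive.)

Need some j in [6,7] with A, and (¬A ∨ ¬D) at every k in [5,j-1].
  j=6: A false.
  j=7: A false.
No j in the window works → until fails.

Does not hold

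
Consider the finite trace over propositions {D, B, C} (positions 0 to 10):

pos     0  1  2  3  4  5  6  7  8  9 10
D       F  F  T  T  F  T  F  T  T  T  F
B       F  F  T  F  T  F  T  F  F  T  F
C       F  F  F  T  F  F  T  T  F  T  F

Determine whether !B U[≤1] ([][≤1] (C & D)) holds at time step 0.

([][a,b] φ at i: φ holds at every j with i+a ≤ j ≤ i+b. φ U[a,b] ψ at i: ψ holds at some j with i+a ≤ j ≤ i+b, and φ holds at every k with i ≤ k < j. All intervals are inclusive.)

Need some j in [0,1] with [][≤1] (C & D), and !B at every k in [0,j-1].
  j=0: [][≤1] (C & D) — fails at 0.
  j=1: [][≤1] (C & D) — fails at 1.
No j in the window works → until fails.

No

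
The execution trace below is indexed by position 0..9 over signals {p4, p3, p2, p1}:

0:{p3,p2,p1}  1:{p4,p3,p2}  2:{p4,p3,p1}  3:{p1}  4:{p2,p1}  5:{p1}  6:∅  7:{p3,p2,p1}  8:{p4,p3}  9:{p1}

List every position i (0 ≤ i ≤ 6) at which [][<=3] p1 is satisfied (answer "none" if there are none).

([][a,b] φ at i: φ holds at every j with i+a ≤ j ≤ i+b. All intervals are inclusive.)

Evaluate at each i in [0,6]:
  i=0: ✗ (fails at j=1)
  i=1: ✗ (fails at j=1)
  i=2: ✓ (all of [2,5])
  i=3: ✗ (fails at j=6)
  i=4: ✗ (fails at j=6)
  i=5: ✗ (fails at j=6)
  i=6: ✗ (fails at j=6)

2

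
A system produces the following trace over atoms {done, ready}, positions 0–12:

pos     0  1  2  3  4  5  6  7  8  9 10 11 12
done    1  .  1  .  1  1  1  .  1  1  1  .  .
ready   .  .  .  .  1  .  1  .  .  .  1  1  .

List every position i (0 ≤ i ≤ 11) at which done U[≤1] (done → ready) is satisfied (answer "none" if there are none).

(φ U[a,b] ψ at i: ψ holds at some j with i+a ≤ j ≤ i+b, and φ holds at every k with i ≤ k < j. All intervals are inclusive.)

Evaluate at each i in [0,11]:
  i=0: ✓ (rhs at j=1; lhs holds on [0,0])
  i=1: ✓ (rhs at j=1)
  i=2: ✓ (rhs at j=3; lhs holds on [2,2])
  i=3: ✓ (rhs at j=3)
  i=4: ✓ (rhs at j=4)
  i=5: ✓ (rhs at j=6; lhs holds on [5,5])
  i=6: ✓ (rhs at j=6)
  i=7: ✓ (rhs at j=7)
  i=8: ✗ (no rhs in [8,9])
  i=9: ✓ (rhs at j=10; lhs holds on [9,9])
  i=10: ✓ (rhs at j=10)
  i=11: ✓ (rhs at j=11)

0, 1, 2, 3, 4, 5, 6, 7, 9, 10, 11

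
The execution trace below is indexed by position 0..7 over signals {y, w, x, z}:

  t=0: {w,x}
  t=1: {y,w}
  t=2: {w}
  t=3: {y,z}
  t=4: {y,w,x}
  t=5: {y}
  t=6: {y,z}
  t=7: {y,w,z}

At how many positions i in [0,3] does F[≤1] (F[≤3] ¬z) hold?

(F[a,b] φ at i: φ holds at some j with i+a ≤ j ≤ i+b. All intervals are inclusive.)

4

Evaluate at each i in [0,3]:
  i=0: ✓ (witness j=0)
  i=1: ✓ (witness j=1)
  i=2: ✓ (witness j=2)
  i=3: ✓ (witness j=3)
Positions where it holds: {0, 1, 2, 3} → 4.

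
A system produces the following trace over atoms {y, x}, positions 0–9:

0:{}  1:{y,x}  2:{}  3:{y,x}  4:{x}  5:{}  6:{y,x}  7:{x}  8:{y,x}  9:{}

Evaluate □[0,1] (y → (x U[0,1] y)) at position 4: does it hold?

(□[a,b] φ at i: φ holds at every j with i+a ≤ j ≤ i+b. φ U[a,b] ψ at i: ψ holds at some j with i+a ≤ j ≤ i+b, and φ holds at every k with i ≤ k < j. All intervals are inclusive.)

Check (y → (x U[0,1] y)) at every j in [4,5]:
  j=4: antecedent false → ✓
  j=5: antecedent false → ✓
All positions satisfy it → formula holds.

Yes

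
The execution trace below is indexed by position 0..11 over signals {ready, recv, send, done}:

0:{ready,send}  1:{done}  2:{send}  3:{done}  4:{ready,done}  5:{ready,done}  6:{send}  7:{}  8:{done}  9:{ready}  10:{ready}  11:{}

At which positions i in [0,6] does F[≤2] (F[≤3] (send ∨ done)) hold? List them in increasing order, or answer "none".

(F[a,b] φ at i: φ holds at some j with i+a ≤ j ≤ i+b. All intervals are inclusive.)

0, 1, 2, 3, 4, 5, 6

Evaluate at each i in [0,6]:
  i=0: ✓ (witness j=0)
  i=1: ✓ (witness j=1)
  i=2: ✓ (witness j=2)
  i=3: ✓ (witness j=3)
  i=4: ✓ (witness j=4)
  i=5: ✓ (witness j=5)
  i=6: ✓ (witness j=6)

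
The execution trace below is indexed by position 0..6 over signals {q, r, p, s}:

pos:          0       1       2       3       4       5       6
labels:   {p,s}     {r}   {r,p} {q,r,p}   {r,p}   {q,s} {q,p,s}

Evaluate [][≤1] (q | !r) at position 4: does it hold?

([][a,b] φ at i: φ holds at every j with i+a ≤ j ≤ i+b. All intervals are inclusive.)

Does not hold

Check (q | !r) at every j in [4,5]:
  j=4: false
  j=5: true
Fails at j=4 → formula fails.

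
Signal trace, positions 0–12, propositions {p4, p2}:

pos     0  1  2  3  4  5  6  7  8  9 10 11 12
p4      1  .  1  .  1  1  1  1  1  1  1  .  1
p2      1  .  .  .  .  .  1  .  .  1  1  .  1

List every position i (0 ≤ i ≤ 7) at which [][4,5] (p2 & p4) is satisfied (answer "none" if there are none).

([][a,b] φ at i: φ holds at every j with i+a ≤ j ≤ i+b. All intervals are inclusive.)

5

Evaluate at each i in [0,7]:
  i=0: ✗ (fails at j=4)
  i=1: ✗ (fails at j=5)
  i=2: ✗ (fails at j=7)
  i=3: ✗ (fails at j=7)
  i=4: ✗ (fails at j=8)
  i=5: ✓ (all of [9,10])
  i=6: ✗ (fails at j=11)
  i=7: ✗ (fails at j=11)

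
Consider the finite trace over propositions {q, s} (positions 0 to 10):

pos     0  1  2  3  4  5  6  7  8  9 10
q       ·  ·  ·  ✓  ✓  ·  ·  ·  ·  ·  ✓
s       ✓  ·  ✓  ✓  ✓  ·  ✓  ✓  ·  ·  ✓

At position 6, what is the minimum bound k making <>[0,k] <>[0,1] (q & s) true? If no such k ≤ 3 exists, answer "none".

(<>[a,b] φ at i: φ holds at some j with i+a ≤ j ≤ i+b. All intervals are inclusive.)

3

Scan j = 6,7,… for <>[0,1] (q & s):
  j=6: fails
  j=7: fails
  j=8: fails
  j=9: holds
First hit at j=9, so smallest k = 9-6 = 3.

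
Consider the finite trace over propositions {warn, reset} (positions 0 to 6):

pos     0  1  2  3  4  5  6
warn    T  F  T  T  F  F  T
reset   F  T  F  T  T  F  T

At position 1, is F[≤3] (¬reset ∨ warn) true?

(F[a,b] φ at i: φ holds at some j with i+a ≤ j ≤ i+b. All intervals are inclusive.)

Check (¬reset ∨ warn) at each j in [1,4]:
  j=1: false
  j=2: true
  j=3: true
  j=4: false
Found at j=2 → formula holds.

True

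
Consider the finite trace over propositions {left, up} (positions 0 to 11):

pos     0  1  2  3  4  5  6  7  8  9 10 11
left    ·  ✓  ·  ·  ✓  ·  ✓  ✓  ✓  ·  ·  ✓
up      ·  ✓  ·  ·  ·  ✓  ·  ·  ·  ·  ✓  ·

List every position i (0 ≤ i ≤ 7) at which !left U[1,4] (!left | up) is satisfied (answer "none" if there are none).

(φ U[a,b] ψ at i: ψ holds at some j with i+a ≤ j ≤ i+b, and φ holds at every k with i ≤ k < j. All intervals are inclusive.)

0, 2

Evaluate at each i in [0,7]:
  i=0: ✓ (rhs at j=1; lhs holds on [0,0])
  i=1: ✗ (lhs fails at k=1 before rhs at j=2)
  i=2: ✓ (rhs at j=3; lhs holds on [2,2])
  i=3: ✗ (lhs fails at k=4 before rhs at j=5)
  i=4: ✗ (lhs fails at k=4 before rhs at j=5)
  i=5: ✗ (lhs fails at k=6 before rhs at j=9)
  i=6: ✗ (lhs fails at k=6 before rhs at j=9)
  i=7: ✗ (lhs fails at k=7 before rhs at j=9)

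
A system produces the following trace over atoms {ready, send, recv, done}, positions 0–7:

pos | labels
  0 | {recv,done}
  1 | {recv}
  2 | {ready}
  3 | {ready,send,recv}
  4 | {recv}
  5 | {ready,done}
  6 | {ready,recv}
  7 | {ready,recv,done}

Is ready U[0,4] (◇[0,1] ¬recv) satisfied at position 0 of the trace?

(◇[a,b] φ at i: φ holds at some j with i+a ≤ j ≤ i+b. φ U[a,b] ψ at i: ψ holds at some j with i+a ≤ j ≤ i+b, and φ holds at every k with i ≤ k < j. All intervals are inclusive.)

No

Need some j in [0,4] with ◇[0,1] ¬recv, and ready at every k in [0,j-1].
  j=0: ◇[0,1] ¬recv — fails (none in [0,1]).
  j=1: ◇[0,1] ¬recv holds, but ready fails at k=0 → not this j.
  j=2: ◇[0,1] ¬recv holds, but ready fails at k=0 → not this j.
  j=3: ◇[0,1] ¬recv — fails (none in [3,4]).
  j=4: ◇[0,1] ¬recv holds, but ready fails at k=0 → not this j.
No j in the window works → until fails.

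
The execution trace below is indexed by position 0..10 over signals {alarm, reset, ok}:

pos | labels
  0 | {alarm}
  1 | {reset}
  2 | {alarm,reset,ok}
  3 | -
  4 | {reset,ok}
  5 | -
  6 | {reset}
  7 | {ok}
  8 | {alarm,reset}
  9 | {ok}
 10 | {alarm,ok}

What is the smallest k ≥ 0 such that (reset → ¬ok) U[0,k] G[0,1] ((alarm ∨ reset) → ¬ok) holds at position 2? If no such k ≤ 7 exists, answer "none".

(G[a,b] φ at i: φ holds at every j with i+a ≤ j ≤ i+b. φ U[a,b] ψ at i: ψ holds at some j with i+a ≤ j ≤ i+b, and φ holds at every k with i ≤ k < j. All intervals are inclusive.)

none

Need earliest j ≥ 2 with G[0,1] ((alarm ∨ reset) → ¬ok), and (reset → ¬ok) at every k in [2,j-1].
  j=2: rhs fails.
  j=3: rhs fails.
  j=4: rhs fails.
  j=5: rhs holds but lhs fails at k=2.
  j=6: rhs holds but lhs fails at k=2.
  j=7: rhs holds but lhs fails at k=2.
  j=8: rhs holds but lhs fails at k=2.
  j=9: rhs fails.
No witness within the range → none.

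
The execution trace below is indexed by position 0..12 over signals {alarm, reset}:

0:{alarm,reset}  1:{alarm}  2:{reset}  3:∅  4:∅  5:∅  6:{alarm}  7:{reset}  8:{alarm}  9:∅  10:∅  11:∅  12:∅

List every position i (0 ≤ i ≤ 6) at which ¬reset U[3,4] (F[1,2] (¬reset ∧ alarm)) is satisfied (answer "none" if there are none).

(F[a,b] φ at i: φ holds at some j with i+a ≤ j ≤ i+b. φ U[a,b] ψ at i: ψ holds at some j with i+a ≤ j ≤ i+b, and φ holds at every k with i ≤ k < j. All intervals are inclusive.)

3, 4

Evaluate at each i in [0,6]:
  i=0: ✗ (lhs fails at k=0 before rhs at j=4)
  i=1: ✗ (lhs fails at k=2 before rhs at j=4)
  i=2: ✗ (lhs fails at k=2 before rhs at j=5)
  i=3: ✓ (rhs at j=6; lhs holds on [3,5])
  i=4: ✓ (rhs at j=7; lhs holds on [4,6])
  i=5: ✗ (no rhs in [8,9])
  i=6: ✗ (no rhs in [9,10])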